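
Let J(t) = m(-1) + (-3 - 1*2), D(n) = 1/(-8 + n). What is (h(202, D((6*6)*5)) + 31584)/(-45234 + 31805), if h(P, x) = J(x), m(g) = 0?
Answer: -31579/13429 ≈ -2.3516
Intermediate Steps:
J(t) = -5 (J(t) = 0 + (-3 - 1*2) = 0 + (-3 - 2) = 0 - 5 = -5)
h(P, x) = -5
(h(202, D((6*6)*5)) + 31584)/(-45234 + 31805) = (-5 + 31584)/(-45234 + 31805) = 31579/(-13429) = 31579*(-1/13429) = -31579/13429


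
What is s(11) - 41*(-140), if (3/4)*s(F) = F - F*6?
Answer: 17000/3 ≈ 5666.7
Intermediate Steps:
s(F) = -20*F/3 (s(F) = 4*(F - F*6)/3 = 4*(F - 6*F)/3 = 4*(-5*F)/3 = -20*F/3)
s(11) - 41*(-140) = -20/3*11 - 41*(-140) = -220/3 + 5740 = 17000/3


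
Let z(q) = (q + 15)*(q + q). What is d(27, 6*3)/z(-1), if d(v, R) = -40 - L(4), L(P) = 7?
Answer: 47/28 ≈ 1.6786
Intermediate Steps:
z(q) = 2*q*(15 + q) (z(q) = (15 + q)*(2*q) = 2*q*(15 + q))
d(v, R) = -47 (d(v, R) = -40 - 1*7 = -40 - 7 = -47)
d(27, 6*3)/z(-1) = -47*(-1/(2*(15 - 1))) = -47/(2*(-1)*14) = -47/(-28) = -47*(-1/28) = 47/28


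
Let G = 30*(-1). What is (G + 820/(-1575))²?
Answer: 92428996/99225 ≈ 931.51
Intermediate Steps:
G = -30
(G + 820/(-1575))² = (-30 + 820/(-1575))² = (-30 + 820*(-1/1575))² = (-30 - 164/315)² = (-9614/315)² = 92428996/99225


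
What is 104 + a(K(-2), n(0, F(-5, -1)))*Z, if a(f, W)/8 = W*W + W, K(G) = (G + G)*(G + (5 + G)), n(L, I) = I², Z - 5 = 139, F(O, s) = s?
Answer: 2408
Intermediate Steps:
Z = 144 (Z = 5 + 139 = 144)
K(G) = 2*G*(5 + 2*G) (K(G) = (2*G)*(5 + 2*G) = 2*G*(5 + 2*G))
a(f, W) = 8*W + 8*W² (a(f, W) = 8*(W*W + W) = 8*(W² + W) = 8*(W + W²) = 8*W + 8*W²)
104 + a(K(-2), n(0, F(-5, -1)))*Z = 104 + (8*(-1)²*(1 + (-1)²))*144 = 104 + (8*1*(1 + 1))*144 = 104 + (8*1*2)*144 = 104 + 16*144 = 104 + 2304 = 2408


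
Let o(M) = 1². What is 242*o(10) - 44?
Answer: 198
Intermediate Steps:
o(M) = 1
242*o(10) - 44 = 242*1 - 44 = 242 - 44 = 198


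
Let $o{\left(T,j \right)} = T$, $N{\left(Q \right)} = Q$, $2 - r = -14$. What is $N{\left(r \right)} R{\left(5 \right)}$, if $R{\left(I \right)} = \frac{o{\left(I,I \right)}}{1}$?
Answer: $80$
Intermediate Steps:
$r = 16$ ($r = 2 - -14 = 2 + 14 = 16$)
$R{\left(I \right)} = I$ ($R{\left(I \right)} = \frac{I}{1} = I 1 = I$)
$N{\left(r \right)} R{\left(5 \right)} = 16 \cdot 5 = 80$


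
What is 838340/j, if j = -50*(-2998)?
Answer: 41917/7495 ≈ 5.5927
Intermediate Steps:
j = 149900
838340/j = 838340/149900 = 838340*(1/149900) = 41917/7495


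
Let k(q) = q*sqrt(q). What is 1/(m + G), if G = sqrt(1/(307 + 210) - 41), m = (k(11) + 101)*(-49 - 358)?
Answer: -517/(21252319 + 2314609*sqrt(11) - 2*I*sqrt(2739583)) ≈ -1.7871e-5 - 2.045e-9*I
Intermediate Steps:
k(q) = q**(3/2)
m = -41107 - 4477*sqrt(11) (m = (11**(3/2) + 101)*(-49 - 358) = (11*sqrt(11) + 101)*(-407) = (101 + 11*sqrt(11))*(-407) = -41107 - 4477*sqrt(11) ≈ -55956.)
G = 2*I*sqrt(2739583)/517 (G = sqrt(1/517 - 41) = sqrt(-21196/517) = 2*I*sqrt(2739583)/517 ≈ 6.403*I)
1/(m + G) = 1/((-41107 - 4477*sqrt(11)) + 2*I*sqrt(2739583)/517) = 1/(-41107 - 4477*sqrt(11) + 2*I*sqrt(2739583)/517)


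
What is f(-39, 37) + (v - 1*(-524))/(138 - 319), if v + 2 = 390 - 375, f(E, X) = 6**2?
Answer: 5979/181 ≈ 33.033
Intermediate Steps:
f(E, X) = 36
v = 13 (v = -2 + (390 - 375) = -2 + 15 = 13)
f(-39, 37) + (v - 1*(-524))/(138 - 319) = 36 + (13 - 1*(-524))/(138 - 319) = 36 + (13 + 524)/(-181) = 36 - 1/181*537 = 36 - 537/181 = 5979/181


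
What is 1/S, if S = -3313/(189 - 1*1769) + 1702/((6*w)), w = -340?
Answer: 40290/50867 ≈ 0.79207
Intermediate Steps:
S = 50867/40290 (S = -3313/(189 - 1*1769) + 1702/((6*(-340))) = -3313/(189 - 1769) + 1702/(-2040) = -3313/(-1580) + 1702*(-1/2040) = -3313*(-1/1580) - 851/1020 = 3313/1580 - 851/1020 = 50867/40290 ≈ 1.2625)
1/S = 1/(50867/40290) = 40290/50867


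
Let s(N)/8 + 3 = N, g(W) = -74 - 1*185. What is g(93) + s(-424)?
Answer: -3675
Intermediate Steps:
g(W) = -259 (g(W) = -74 - 185 = -259)
s(N) = -24 + 8*N
g(93) + s(-424) = -259 + (-24 + 8*(-424)) = -259 + (-24 - 3392) = -259 - 3416 = -3675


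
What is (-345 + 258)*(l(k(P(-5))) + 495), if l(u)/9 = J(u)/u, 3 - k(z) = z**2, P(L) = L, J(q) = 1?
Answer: -946647/22 ≈ -43029.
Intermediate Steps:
k(z) = 3 - z**2
l(u) = 9/u (l(u) = 9*(1/u) = 9/u)
(-345 + 258)*(l(k(P(-5))) + 495) = (-345 + 258)*(9/(3 - 1*(-5)**2) + 495) = -87*(9/(3 - 1*25) + 495) = -87*(9/(3 - 25) + 495) = -87*(9/(-22) + 495) = -87*(9*(-1/22) + 495) = -87*(-9/22 + 495) = -87*10881/22 = -946647/22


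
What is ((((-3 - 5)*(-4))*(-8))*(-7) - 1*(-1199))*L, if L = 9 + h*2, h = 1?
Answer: 32901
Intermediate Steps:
L = 11 (L = 9 + 1*2 = 9 + 2 = 11)
((((-3 - 5)*(-4))*(-8))*(-7) - 1*(-1199))*L = ((((-3 - 5)*(-4))*(-8))*(-7) - 1*(-1199))*11 = ((-8*(-4)*(-8))*(-7) + 1199)*11 = ((32*(-8))*(-7) + 1199)*11 = (-256*(-7) + 1199)*11 = (1792 + 1199)*11 = 2991*11 = 32901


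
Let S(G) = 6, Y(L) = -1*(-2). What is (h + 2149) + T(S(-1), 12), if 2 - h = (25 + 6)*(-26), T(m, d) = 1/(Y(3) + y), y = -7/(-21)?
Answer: 20702/7 ≈ 2957.4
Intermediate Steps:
Y(L) = 2
y = ⅓ (y = -7*(-1/21) = ⅓ ≈ 0.33333)
T(m, d) = 3/7 (T(m, d) = 1/(2 + ⅓) = 1/(7/3) = 3/7)
h = 808 (h = 2 - (25 + 6)*(-26) = 2 - 31*(-26) = 2 - 1*(-806) = 2 + 806 = 808)
(h + 2149) + T(S(-1), 12) = (808 + 2149) + 3/7 = 2957 + 3/7 = 20702/7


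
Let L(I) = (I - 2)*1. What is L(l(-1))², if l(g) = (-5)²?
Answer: 529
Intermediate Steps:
l(g) = 25
L(I) = -2 + I (L(I) = (-2 + I)*1 = -2 + I)
L(l(-1))² = (-2 + 25)² = 23² = 529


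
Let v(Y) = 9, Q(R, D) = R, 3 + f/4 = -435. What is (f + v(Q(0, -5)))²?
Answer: 3038049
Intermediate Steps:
f = -1752 (f = -12 + 4*(-435) = -12 - 1740 = -1752)
(f + v(Q(0, -5)))² = (-1752 + 9)² = (-1743)² = 3038049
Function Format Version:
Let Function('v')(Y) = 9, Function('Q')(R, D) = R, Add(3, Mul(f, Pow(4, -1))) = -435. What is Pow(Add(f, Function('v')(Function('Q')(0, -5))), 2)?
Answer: 3038049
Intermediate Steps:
f = -1752 (f = Add(-12, Mul(4, -435)) = Add(-12, -1740) = -1752)
Pow(Add(f, Function('v')(Function('Q')(0, -5))), 2) = Pow(Add(-1752, 9), 2) = Pow(-1743, 2) = 3038049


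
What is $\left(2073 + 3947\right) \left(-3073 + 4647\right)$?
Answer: $9475480$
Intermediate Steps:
$\left(2073 + 3947\right) \left(-3073 + 4647\right) = 6020 \cdot 1574 = 9475480$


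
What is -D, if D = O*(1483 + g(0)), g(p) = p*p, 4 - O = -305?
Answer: -458247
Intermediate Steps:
O = 309 (O = 4 - 1*(-305) = 4 + 305 = 309)
g(p) = p²
D = 458247 (D = 309*(1483 + 0²) = 309*(1483 + 0) = 309*1483 = 458247)
-D = -1*458247 = -458247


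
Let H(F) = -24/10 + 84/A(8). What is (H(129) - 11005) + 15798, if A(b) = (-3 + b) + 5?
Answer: 4799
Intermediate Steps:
A(b) = 2 + b
H(F) = 6 (H(F) = -24/10 + 84/(2 + 8) = -24*1/10 + 84/10 = -12/5 + 84*(1/10) = -12/5 + 42/5 = 6)
(H(129) - 11005) + 15798 = (6 - 11005) + 15798 = -10999 + 15798 = 4799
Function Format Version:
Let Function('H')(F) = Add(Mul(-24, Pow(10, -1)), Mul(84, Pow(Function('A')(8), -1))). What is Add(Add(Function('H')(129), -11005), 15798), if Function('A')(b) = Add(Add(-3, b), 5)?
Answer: 4799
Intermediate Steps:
Function('A')(b) = Add(2, b)
Function('H')(F) = 6 (Function('H')(F) = Add(Mul(-24, Pow(10, -1)), Mul(84, Pow(Add(2, 8), -1))) = Add(Mul(-24, Rational(1, 10)), Mul(84, Pow(10, -1))) = Add(Rational(-12, 5), Mul(84, Rational(1, 10))) = Add(Rational(-12, 5), Rational(42, 5)) = 6)
Add(Add(Function('H')(129), -11005), 15798) = Add(Add(6, -11005), 15798) = Add(-10999, 15798) = 4799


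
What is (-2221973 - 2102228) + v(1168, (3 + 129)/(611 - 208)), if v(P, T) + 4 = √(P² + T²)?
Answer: -4324205 + 4*√13847642065/403 ≈ -4.3230e+6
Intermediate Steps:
v(P, T) = -4 + √(P² + T²)
(-2221973 - 2102228) + v(1168, (3 + 129)/(611 - 208)) = (-2221973 - 2102228) + (-4 + √(1168² + ((3 + 129)/(611 - 208))²)) = -4324201 + (-4 + √(1364224 + (132/403)²)) = -4324201 + (-4 + √(1364224 + 17424/162409)) = -4324201 + (-4 + √(221562273040/162409)) = -4324201 + (-4 + 4*√13847642065/403) = -4324205 + 4*√13847642065/403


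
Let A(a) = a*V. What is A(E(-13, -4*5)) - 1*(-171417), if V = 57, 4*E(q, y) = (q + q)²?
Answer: 181050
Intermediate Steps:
E(q, y) = q² (E(q, y) = (q + q)²/4 = (2*q)²/4 = (4*q²)/4 = q²)
A(a) = 57*a (A(a) = a*57 = 57*a)
A(E(-13, -4*5)) - 1*(-171417) = 57*(-13)² - 1*(-171417) = 57*169 + 171417 = 9633 + 171417 = 181050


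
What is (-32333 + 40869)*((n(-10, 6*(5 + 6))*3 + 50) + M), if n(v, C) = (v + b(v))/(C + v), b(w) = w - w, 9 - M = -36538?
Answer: 2186711934/7 ≈ 3.1239e+8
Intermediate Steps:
M = 36547 (M = 9 - 1*(-36538) = 9 + 36538 = 36547)
b(w) = 0
n(v, C) = v/(C + v) (n(v, C) = (v + 0)/(C + v) = v/(C + v))
(-32333 + 40869)*((n(-10, 6*(5 + 6))*3 + 50) + M) = (-32333 + 40869)*((-10/(6*(5 + 6) - 10)*3 + 50) + 36547) = 8536*((-10/(6*11 - 10)*3 + 50) + 36547) = 8536*((-10/(66 - 10)*3 + 50) + 36547) = 8536*((-10/56*3 + 50) + 36547) = 8536*((-10*1/56*3 + 50) + 36547) = 8536*((-5/28*3 + 50) + 36547) = 8536*((-15/28 + 50) + 36547) = 8536*(1385/28 + 36547) = 8536*(1024701/28) = 2186711934/7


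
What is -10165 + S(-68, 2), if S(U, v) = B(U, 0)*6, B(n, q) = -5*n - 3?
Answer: -8143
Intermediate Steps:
B(n, q) = -3 - 5*n
S(U, v) = -18 - 30*U (S(U, v) = (-3 - 5*U)*6 = -18 - 30*U)
-10165 + S(-68, 2) = -10165 + (-18 - 30*(-68)) = -10165 + (-18 + 2040) = -10165 + 2022 = -8143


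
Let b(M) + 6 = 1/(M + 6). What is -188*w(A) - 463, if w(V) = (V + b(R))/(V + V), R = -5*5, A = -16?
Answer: -90069/152 ≈ -592.56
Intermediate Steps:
R = -25
b(M) = -6 + 1/(6 + M) (b(M) = -6 + 1/(M + 6) = -6 + 1/(6 + M))
w(V) = (-115/19 + V)/(2*V) (w(V) = (V + (-35 - 6*(-25))/(6 - 25))/(V + V) = (V + (-35 + 150)/(-19))/((2*V)) = (V - 1/19*115)*(1/(2*V)) = (V - 115/19)*(1/(2*V)) = (-115/19 + V)*(1/(2*V)) = (-115/19 + V)/(2*V))
-188*w(A) - 463 = -94*(-115 + 19*(-16))/(19*(-16)) - 463 = -94*(-1)*(-115 - 304)/(19*16) - 463 = -94*(-1)*(-419)/(19*16) - 463 = -188*419/608 - 463 = -19693/152 - 463 = -90069/152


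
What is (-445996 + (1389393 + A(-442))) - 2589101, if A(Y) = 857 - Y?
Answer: -1644405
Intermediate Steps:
(-445996 + (1389393 + A(-442))) - 2589101 = (-445996 + (1389393 + (857 - 1*(-442)))) - 2589101 = (-445996 + (1389393 + (857 + 442))) - 2589101 = (-445996 + (1389393 + 1299)) - 2589101 = (-445996 + 1390692) - 2589101 = 944696 - 2589101 = -1644405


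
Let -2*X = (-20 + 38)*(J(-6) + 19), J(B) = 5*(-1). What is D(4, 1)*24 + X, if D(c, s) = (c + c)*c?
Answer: 642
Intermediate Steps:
J(B) = -5
D(c, s) = 2*c² (D(c, s) = (2*c)*c = 2*c²)
X = -126 (X = -(-20 + 38)*(-5 + 19)/2 = -9*14 = -½*252 = -126)
D(4, 1)*24 + X = (2*4²)*24 - 126 = (2*16)*24 - 126 = 32*24 - 126 = 768 - 126 = 642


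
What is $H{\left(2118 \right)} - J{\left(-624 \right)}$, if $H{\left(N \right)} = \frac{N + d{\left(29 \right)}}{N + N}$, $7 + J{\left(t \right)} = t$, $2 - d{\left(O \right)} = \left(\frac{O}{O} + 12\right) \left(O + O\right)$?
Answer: $\frac{1337141}{2118} \approx 631.32$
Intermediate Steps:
$d{\left(O \right)} = 2 - 26 O$ ($d{\left(O \right)} = 2 - \left(\frac{O}{O} + 12\right) \left(O + O\right) = 2 - \left(1 + 12\right) 2 O = 2 - 13 \cdot 2 O = 2 - 26 O$)
$J{\left(t \right)} = -7 + t$
$H{\left(N \right)} = \frac{-752 + N}{2 N}$ ($H{\left(N \right)} = \frac{N + \left(2 - 754\right)}{N + N} = \frac{N + \left(2 - 754\right)}{2 N} = \left(N - 752\right) \frac{1}{2 N} = \left(-752 + N\right) \frac{1}{2 N} = \frac{-752 + N}{2 N}$)
$H{\left(2118 \right)} - J{\left(-624 \right)} = \frac{-752 + 2118}{2 \cdot 2118} - \left(-7 - 624\right) = \frac{1}{2} \cdot \frac{1}{2118} \cdot 1366 - -631 = \frac{683}{2118} + 631 = \frac{1337141}{2118}$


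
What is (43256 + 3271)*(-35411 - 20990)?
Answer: -2624169327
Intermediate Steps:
(43256 + 3271)*(-35411 - 20990) = 46527*(-56401) = -2624169327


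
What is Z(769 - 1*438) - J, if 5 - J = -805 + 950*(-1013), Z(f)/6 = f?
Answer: -961174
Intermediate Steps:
Z(f) = 6*f
J = 963160 (J = 5 - (-805 + 950*(-1013)) = 5 - (-805 - 962350) = 5 - 1*(-963155) = 5 + 963155 = 963160)
Z(769 - 1*438) - J = 6*(769 - 1*438) - 1*963160 = 6*(769 - 438) - 963160 = 6*331 - 963160 = 1986 - 963160 = -961174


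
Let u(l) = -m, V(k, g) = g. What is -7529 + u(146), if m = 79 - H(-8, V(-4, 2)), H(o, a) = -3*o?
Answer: -7584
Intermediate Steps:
m = 55 (m = 79 - (-3)*(-8) = 79 - 1*24 = 79 - 24 = 55)
u(l) = -55 (u(l) = -1*55 = -55)
-7529 + u(146) = -7529 - 55 = -7584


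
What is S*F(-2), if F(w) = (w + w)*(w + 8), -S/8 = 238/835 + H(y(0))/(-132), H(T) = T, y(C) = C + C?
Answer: 45696/835 ≈ 54.726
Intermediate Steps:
y(C) = 2*C
S = -1904/835 (S = -8*(238/835 + (2*0)/(-132)) = -8*(238*(1/835) + 0*(-1/132)) = -8*(238/835 + 0) = -8*238/835 = -1904/835 ≈ -2.2802)
F(w) = 2*w*(8 + w) (F(w) = (2*w)*(8 + w) = 2*w*(8 + w))
S*F(-2) = -3808*(-2)*(8 - 2)/835 = -3808*(-2)*6/835 = -1904/835*(-24) = 45696/835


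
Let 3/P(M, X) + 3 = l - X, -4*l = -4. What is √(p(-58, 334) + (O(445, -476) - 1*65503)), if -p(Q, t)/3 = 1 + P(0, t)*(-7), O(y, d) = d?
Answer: I*√1055715/4 ≈ 256.87*I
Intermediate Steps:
l = 1 (l = -¼*(-4) = 1)
P(M, X) = 3/(-2 - X) (P(M, X) = 3/(-3 + (1 - X)) = 3/(-2 - X))
p(Q, t) = -3 - 63/(2 + t) (p(Q, t) = -3*(1 - 3/(2 + t)*(-7)) = -3*(1 + 21/(2 + t)) = -3 - 63/(2 + t))
√(p(-58, 334) + (O(445, -476) - 1*65503)) = √(3*(-23 - 1*334)/(2 + 334) + (-476 - 1*65503)) = √(3*(-23 - 334)/336 + (-476 - 65503)) = √(3*(1/336)*(-357) - 65979) = √(-51/16 - 65979) = √(-1055715/16) = I*√1055715/4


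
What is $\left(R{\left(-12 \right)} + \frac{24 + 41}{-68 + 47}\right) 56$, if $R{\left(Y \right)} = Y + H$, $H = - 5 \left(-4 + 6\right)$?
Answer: $- \frac{4216}{3} \approx -1405.3$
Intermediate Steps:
$H = -10$ ($H = \left(-5\right) 2 = -10$)
$R{\left(Y \right)} = -10 + Y$ ($R{\left(Y \right)} = Y - 10 = -10 + Y$)
$\left(R{\left(-12 \right)} + \frac{24 + 41}{-68 + 47}\right) 56 = \left(\left(-10 - 12\right) + \frac{24 + 41}{-68 + 47}\right) 56 = \left(-22 + \frac{65}{-21}\right) 56 = \left(-22 + 65 \left(- \frac{1}{21}\right)\right) 56 = \left(-22 - \frac{65}{21}\right) 56 = \left(- \frac{527}{21}\right) 56 = - \frac{4216}{3}$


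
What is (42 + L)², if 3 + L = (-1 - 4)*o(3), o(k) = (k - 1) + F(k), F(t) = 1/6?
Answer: 28561/36 ≈ 793.36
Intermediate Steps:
F(t) = ⅙
o(k) = -⅚ + k (o(k) = (k - 1) + ⅙ = (-1 + k) + ⅙ = -⅚ + k)
L = -83/6 (L = -3 + (-1 - 4)*(-⅚ + 3) = -3 - 5*13/6 = -3 - 65/6 = -83/6 ≈ -13.833)
(42 + L)² = (42 - 83/6)² = (169/6)² = 28561/36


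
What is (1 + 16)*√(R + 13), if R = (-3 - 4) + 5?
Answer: 17*√11 ≈ 56.383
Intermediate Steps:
R = -2 (R = -7 + 5 = -2)
(1 + 16)*√(R + 13) = (1 + 16)*√(-2 + 13) = 17*√11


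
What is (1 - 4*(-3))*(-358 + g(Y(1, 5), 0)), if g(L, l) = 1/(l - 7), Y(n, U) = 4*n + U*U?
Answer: -32591/7 ≈ -4655.9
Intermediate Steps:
Y(n, U) = U² + 4*n (Y(n, U) = 4*n + U² = U² + 4*n)
g(L, l) = 1/(-7 + l)
(1 - 4*(-3))*(-358 + g(Y(1, 5), 0)) = (1 - 4*(-3))*(-358 + 1/(-7 + 0)) = (1 + 12)*(-358 + 1/(-7)) = 13*(-358 - ⅐) = 13*(-2507/7) = -32591/7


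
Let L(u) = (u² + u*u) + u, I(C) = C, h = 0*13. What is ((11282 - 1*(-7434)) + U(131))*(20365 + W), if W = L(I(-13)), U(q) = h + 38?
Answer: 388020260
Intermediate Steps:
h = 0
U(q) = 38 (U(q) = 0 + 38 = 38)
L(u) = u + 2*u² (L(u) = (u² + u²) + u = 2*u² + u = u + 2*u²)
W = 325 (W = -13*(1 + 2*(-13)) = -13*(1 - 26) = -13*(-25) = 325)
((11282 - 1*(-7434)) + U(131))*(20365 + W) = ((11282 - 1*(-7434)) + 38)*(20365 + 325) = ((11282 + 7434) + 38)*20690 = (18716 + 38)*20690 = 18754*20690 = 388020260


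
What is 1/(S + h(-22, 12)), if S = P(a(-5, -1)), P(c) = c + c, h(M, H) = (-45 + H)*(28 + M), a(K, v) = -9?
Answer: -1/216 ≈ -0.0046296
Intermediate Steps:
P(c) = 2*c
S = -18 (S = 2*(-9) = -18)
1/(S + h(-22, 12)) = 1/(-18 + (-1260 - 45*(-22) + 28*12 + 12*(-22))) = 1/(-18 + (-1260 + 990 + 336 - 264)) = 1/(-18 - 198) = 1/(-216) = -1/216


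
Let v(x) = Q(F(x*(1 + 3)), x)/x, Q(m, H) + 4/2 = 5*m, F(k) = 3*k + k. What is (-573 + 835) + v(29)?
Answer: 9916/29 ≈ 341.93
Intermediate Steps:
F(k) = 4*k
Q(m, H) = -2 + 5*m
v(x) = (-2 + 80*x)/x (v(x) = (-2 + 5*(4*(x*(1 + 3))))/x = (-2 + 5*(4*(x*4)))/x = (-2 + 5*(4*(4*x)))/x = (-2 + 5*(16*x))/x = (-2 + 80*x)/x)
(-573 + 835) + v(29) = (-573 + 835) + (80 - 2/29) = 262 + (80 - 2*1/29) = 262 + (80 - 2/29) = 262 + 2318/29 = 9916/29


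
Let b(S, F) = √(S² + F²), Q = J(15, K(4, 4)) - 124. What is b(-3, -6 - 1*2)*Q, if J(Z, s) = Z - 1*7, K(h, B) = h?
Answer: -116*√73 ≈ -991.10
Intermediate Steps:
J(Z, s) = -7 + Z (J(Z, s) = Z - 7 = -7 + Z)
Q = -116 (Q = (-7 + 15) - 124 = 8 - 124 = -116)
b(S, F) = √(F² + S²)
b(-3, -6 - 1*2)*Q = √((-6 - 1*2)² + (-3)²)*(-116) = √((-6 - 2)² + 9)*(-116) = √((-8)² + 9)*(-116) = √(64 + 9)*(-116) = √73*(-116) = -116*√73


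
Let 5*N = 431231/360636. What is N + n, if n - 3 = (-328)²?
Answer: 193999157891/1803180 ≈ 1.0759e+5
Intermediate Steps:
N = 431231/1803180 (N = (431231/360636)/5 = (431231*(1/360636))/5 = (⅕)*(431231/360636) = 431231/1803180 ≈ 0.23915)
n = 107587 (n = 3 + (-328)² = 3 + 107584 = 107587)
N + n = 431231/1803180 + 107587 = 193999157891/1803180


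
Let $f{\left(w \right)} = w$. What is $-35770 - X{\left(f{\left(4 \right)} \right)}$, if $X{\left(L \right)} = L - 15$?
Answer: $-35759$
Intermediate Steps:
$X{\left(L \right)} = -15 + L$ ($X{\left(L \right)} = L - 15 = -15 + L$)
$-35770 - X{\left(f{\left(4 \right)} \right)} = -35770 - \left(-15 + 4\right) = -35770 - -11 = -35770 + 11 = -35759$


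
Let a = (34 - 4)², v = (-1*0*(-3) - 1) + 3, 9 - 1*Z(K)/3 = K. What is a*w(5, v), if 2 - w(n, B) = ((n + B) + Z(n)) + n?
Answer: -19800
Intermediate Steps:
Z(K) = 27 - 3*K
v = 2 (v = (0*(-3) - 1) + 3 = (0 - 1) + 3 = -1 + 3 = 2)
w(n, B) = -25 + n - B (w(n, B) = 2 - (((n + B) + (27 - 3*n)) + n) = 2 - (((B + n) + (27 - 3*n)) + n) = 2 - ((27 + B - 2*n) + n) = 2 - (27 + B - n) = 2 + (-27 + n - B) = -25 + n - B)
a = 900 (a = 30² = 900)
a*w(5, v) = 900*(-25 + 5 - 1*2) = 900*(-25 + 5 - 2) = 900*(-22) = -19800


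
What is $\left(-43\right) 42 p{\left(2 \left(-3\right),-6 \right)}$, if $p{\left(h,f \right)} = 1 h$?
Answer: $10836$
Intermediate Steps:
$p{\left(h,f \right)} = h$
$\left(-43\right) 42 p{\left(2 \left(-3\right),-6 \right)} = \left(-43\right) 42 \cdot 2 \left(-3\right) = \left(-1806\right) \left(-6\right) = 10836$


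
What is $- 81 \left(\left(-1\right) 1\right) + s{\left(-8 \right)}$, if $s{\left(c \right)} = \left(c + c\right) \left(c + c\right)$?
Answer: $337$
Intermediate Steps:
$s{\left(c \right)} = 4 c^{2}$ ($s{\left(c \right)} = 2 c 2 c = 4 c^{2}$)
$- 81 \left(\left(-1\right) 1\right) + s{\left(-8 \right)} = - 81 \left(\left(-1\right) 1\right) + 4 \left(-8\right)^{2} = \left(-81\right) \left(-1\right) + 4 \cdot 64 = 81 + 256 = 337$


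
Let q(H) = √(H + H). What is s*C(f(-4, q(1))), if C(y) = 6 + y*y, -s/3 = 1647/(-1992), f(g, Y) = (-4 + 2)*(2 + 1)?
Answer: 34587/332 ≈ 104.18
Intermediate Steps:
q(H) = √2*√H (q(H) = √(2*H) = √2*√H)
f(g, Y) = -6 (f(g, Y) = -2*3 = -6)
s = 1647/664 (s = -4941/(-1992) = -4941*(-1)/1992 = -3*(-549/664) = 1647/664 ≈ 2.4804)
C(y) = 6 + y²
s*C(f(-4, q(1))) = 1647*(6 + (-6)²)/664 = 1647*(6 + 36)/664 = (1647/664)*42 = 34587/332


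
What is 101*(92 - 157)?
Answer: -6565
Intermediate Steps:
101*(92 - 157) = 101*(-65) = -6565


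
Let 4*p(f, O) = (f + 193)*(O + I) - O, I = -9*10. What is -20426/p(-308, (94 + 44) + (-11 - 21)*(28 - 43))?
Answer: 40852/30669 ≈ 1.3320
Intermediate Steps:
I = -90
p(f, O) = -O/4 + (-90 + O)*(193 + f)/4 (p(f, O) = ((f + 193)*(O - 90) - O)/4 = ((193 + f)*(-90 + O) - O)/4 = ((-90 + O)*(193 + f) - O)/4 = (-O + (-90 + O)*(193 + f))/4 = -O/4 + (-90 + O)*(193 + f)/4)
-20426/p(-308, (94 + 44) + (-11 - 21)*(28 - 43)) = -20426/(-8685/2 + 48*((94 + 44) + (-11 - 21)*(28 - 43)) - 45/2*(-308) + (¼)*((94 + 44) + (-11 - 21)*(28 - 43))*(-308)) = -20426/(-8685/2 + 48*(138 - 32*(-15)) + 6930 + (¼)*(138 - 32*(-15))*(-308)) = -20426/(-8685/2 + 48*(138 + 480) + 6930 + (¼)*(138 + 480)*(-308)) = -20426/(-8685/2 + 48*618 + 6930 + (¼)*618*(-308)) = -20426/(-8685/2 + 29664 + 6930 - 47586) = -20426/(-30669/2) = -20426*(-2/30669) = 40852/30669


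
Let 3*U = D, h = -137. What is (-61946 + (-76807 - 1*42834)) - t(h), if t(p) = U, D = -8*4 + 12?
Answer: -544741/3 ≈ -1.8158e+5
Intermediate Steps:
D = -20 (D = -32 + 12 = -20)
U = -20/3 (U = (⅓)*(-20) = -20/3 ≈ -6.6667)
t(p) = -20/3
(-61946 + (-76807 - 1*42834)) - t(h) = (-61946 + (-76807 - 1*42834)) - 1*(-20/3) = (-61946 + (-76807 - 42834)) + 20/3 = (-61946 - 119641) + 20/3 = -181587 + 20/3 = -544741/3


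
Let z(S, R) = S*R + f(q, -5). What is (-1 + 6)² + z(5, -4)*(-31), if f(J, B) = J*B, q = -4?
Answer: 25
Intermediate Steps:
f(J, B) = B*J
z(S, R) = 20 + R*S (z(S, R) = S*R - 5*(-4) = R*S + 20 = 20 + R*S)
(-1 + 6)² + z(5, -4)*(-31) = (-1 + 6)² + (20 - 4*5)*(-31) = 5² + (20 - 20)*(-31) = 25 + 0*(-31) = 25 + 0 = 25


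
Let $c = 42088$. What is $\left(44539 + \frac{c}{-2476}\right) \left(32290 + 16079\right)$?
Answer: $\frac{1333007026911}{619} \approx 2.1535 \cdot 10^{9}$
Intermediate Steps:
$\left(44539 + \frac{c}{-2476}\right) \left(32290 + 16079\right) = \left(44539 + \frac{42088}{-2476}\right) \left(32290 + 16079\right) = \left(44539 + 42088 \left(- \frac{1}{2476}\right)\right) 48369 = \left(44539 - \frac{10522}{619}\right) 48369 = \frac{27559119}{619} \cdot 48369 = \frac{1333007026911}{619}$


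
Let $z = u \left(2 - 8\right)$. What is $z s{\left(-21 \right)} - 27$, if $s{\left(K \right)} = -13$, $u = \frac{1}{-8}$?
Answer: $- \frac{147}{4} \approx -36.75$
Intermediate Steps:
$u = - \frac{1}{8} \approx -0.125$
$z = \frac{3}{4}$ ($z = - \frac{2 - 8}{8} = \left(- \frac{1}{8}\right) \left(-6\right) = \frac{3}{4} \approx 0.75$)
$z s{\left(-21 \right)} - 27 = \frac{3}{4} \left(-13\right) - 27 = - \frac{39}{4} - 27 = - \frac{147}{4}$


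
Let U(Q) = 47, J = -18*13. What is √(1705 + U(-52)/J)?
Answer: √10371998/78 ≈ 41.289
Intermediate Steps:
J = -234
√(1705 + U(-52)/J) = √(1705 + 47/(-234)) = √(1705 + 47*(-1/234)) = √(1705 - 47/234) = √(398923/234) = √10371998/78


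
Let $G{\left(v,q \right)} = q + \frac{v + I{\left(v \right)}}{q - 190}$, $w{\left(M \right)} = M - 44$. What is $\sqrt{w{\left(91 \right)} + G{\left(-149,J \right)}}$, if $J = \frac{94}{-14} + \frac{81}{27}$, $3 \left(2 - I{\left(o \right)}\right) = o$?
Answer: $\frac{4 \sqrt{15411053}}{2373} \approx 6.6173$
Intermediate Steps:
$I{\left(o \right)} = 2 - \frac{o}{3}$
$J = - \frac{26}{7}$ ($J = 94 \left(- \frac{1}{14}\right) + 81 \cdot \frac{1}{27} = - \frac{47}{7} + 3 = - \frac{26}{7} \approx -3.7143$)
$w{\left(M \right)} = -44 + M$ ($w{\left(M \right)} = M - 44 = -44 + M$)
$G{\left(v,q \right)} = q + \frac{2 + \frac{2 v}{3}}{-190 + q}$ ($G{\left(v,q \right)} = q + \frac{v - \left(-2 + \frac{v}{3}\right)}{q - 190} = q + \frac{2 + \frac{2 v}{3}}{-190 + q}$)
$\sqrt{w{\left(91 \right)} + G{\left(-149,J \right)}} = \sqrt{\left(-44 + 91\right) + \frac{2 + \left(- \frac{26}{7}\right)^{2} - - \frac{4940}{7} + \frac{2}{3} \left(-149\right)}{-190 - \frac{26}{7}}} = \sqrt{47 + \frac{2 + \frac{676}{49} + \frac{4940}{7} - \frac{298}{3}}{- \frac{1356}{7}}} = \sqrt{47 - \frac{22865}{7119}} = \sqrt{\frac{311728}{7119}} = \frac{4 \sqrt{15411053}}{2373}$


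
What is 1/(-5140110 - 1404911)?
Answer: -1/6545021 ≈ -1.5279e-7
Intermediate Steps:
1/(-5140110 - 1404911) = 1/(-6545021) = -1/6545021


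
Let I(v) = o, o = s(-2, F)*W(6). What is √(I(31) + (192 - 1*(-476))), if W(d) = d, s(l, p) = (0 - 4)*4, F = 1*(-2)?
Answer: 2*√143 ≈ 23.917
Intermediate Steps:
F = -2
s(l, p) = -16 (s(l, p) = -4*4 = -16)
o = -96 (o = -16*6 = -96)
I(v) = -96
√(I(31) + (192 - 1*(-476))) = √(-96 + (192 - 1*(-476))) = √(-96 + (192 + 476)) = √(-96 + 668) = √572 = 2*√143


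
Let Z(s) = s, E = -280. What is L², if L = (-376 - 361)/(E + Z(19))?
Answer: 543169/68121 ≈ 7.9736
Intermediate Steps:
L = 737/261 (L = (-376 - 361)/(-280 + 19) = -737/(-261) = -737*(-1/261) = 737/261 ≈ 2.8238)
L² = (737/261)² = 543169/68121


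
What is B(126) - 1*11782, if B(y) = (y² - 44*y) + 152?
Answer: -1298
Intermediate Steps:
B(y) = 152 + y² - 44*y
B(126) - 1*11782 = (152 + 126² - 44*126) - 1*11782 = (152 + 15876 - 5544) - 11782 = 10484 - 11782 = -1298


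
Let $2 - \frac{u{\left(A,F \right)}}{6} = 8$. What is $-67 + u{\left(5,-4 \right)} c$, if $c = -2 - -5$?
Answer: $-175$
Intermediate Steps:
$c = 3$ ($c = -2 + 5 = 3$)
$u{\left(A,F \right)} = -36$ ($u{\left(A,F \right)} = 12 - 48 = -36$)
$-67 + u{\left(5,-4 \right)} c = -67 - 108 = -175$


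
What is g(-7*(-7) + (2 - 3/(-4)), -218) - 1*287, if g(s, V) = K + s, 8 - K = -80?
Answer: -589/4 ≈ -147.25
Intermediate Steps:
K = 88 (K = 8 - 1*(-80) = 8 + 80 = 88)
g(s, V) = 88 + s
g(-7*(-7) + (2 - 3/(-4)), -218) - 1*287 = (88 + (-7*(-7) + (2 - 3/(-4)))) - 1*287 = (88 + (49 + (2 - 3*(-1)/4))) - 287 = (88 + (49 + (2 - 1*(-¾)))) - 287 = (88 + (49 + (2 + ¾))) - 287 = (88 + (49 + 11/4)) - 287 = (88 + 207/4) - 287 = 559/4 - 287 = -589/4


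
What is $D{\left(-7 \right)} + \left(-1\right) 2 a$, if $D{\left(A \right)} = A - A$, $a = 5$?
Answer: $-10$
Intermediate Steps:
$D{\left(A \right)} = 0$
$D{\left(-7 \right)} + \left(-1\right) 2 a = 0 + \left(-1\right) 2 \cdot 5 = 0 - 10 = -10$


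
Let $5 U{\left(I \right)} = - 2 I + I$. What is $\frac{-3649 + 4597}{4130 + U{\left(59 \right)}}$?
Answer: $\frac{4740}{20591} \approx 0.2302$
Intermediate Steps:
$U{\left(I \right)} = - \frac{I}{5}$ ($U{\left(I \right)} = \frac{- 2 I + I}{5} = \frac{\left(-1\right) I}{5} = - \frac{I}{5}$)
$\frac{-3649 + 4597}{4130 + U{\left(59 \right)}} = \frac{-3649 + 4597}{4130 - \frac{59}{5}} = \frac{948}{4130 - \frac{59}{5}} = \frac{948}{\frac{20591}{5}} = 948 \cdot \frac{5}{20591} = \frac{4740}{20591}$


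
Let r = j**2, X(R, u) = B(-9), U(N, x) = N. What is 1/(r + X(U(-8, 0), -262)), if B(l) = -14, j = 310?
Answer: 1/96086 ≈ 1.0407e-5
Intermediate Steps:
X(R, u) = -14
r = 96100 (r = 310**2 = 96100)
1/(r + X(U(-8, 0), -262)) = 1/(96100 - 14) = 1/96086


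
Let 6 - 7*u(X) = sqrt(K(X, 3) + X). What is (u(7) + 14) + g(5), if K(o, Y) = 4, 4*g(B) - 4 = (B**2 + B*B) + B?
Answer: 829/28 - sqrt(11)/7 ≈ 29.133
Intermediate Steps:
g(B) = 1 + B**2/2 + B/4 (g(B) = 1 + ((B**2 + B*B) + B)/4 = 1 + ((B**2 + B**2) + B)/4 = 1 + (2*B**2 + B)/4 = 1 + (B + 2*B**2)/4 = 1 + (B**2/2 + B/4) = 1 + B**2/2 + B/4)
u(X) = 6/7 - sqrt(4 + X)/7
(u(7) + 14) + g(5) = ((6/7 - sqrt(4 + 7)/7) + 14) + (1 + (1/2)*5**2 + (1/4)*5) = ((6/7 - sqrt(11)/7) + 14) + (1 + (1/2)*25 + 5/4) = (104/7 - sqrt(11)/7) + (1 + 25/2 + 5/4) = (104/7 - sqrt(11)/7) + 59/4 = 829/28 - sqrt(11)/7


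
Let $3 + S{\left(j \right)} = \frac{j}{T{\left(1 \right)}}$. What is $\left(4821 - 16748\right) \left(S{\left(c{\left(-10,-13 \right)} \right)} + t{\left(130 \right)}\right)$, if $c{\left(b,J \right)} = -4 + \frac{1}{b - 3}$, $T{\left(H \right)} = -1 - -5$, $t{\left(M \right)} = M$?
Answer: $- \frac{78133777}{52} \approx -1.5026 \cdot 10^{6}$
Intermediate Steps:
$T{\left(H \right)} = 4$ ($T{\left(H \right)} = -1 + 5 = 4$)
$c{\left(b,J \right)} = -4 + \frac{1}{-3 + b}$
$S{\left(j \right)} = -3 + \frac{j}{4}$
$\left(4821 - 16748\right) \left(S{\left(c{\left(-10,-13 \right)} \right)} + t{\left(130 \right)}\right) = \left(4821 - 16748\right) \left(\left(-3 + \frac{\frac{1}{-3 - 10} \left(13 - -40\right)}{4}\right) + 130\right) = - 11927 \left(\left(-3 + \frac{\frac{1}{-13} \left(13 + 40\right)}{4}\right) + 130\right) = - 11927 \left(\left(-3 + \frac{\left(- \frac{1}{13}\right) 53}{4}\right) + 130\right) = - 11927 \left(\left(-3 + \frac{1}{4} \left(- \frac{53}{13}\right)\right) + 130\right) = - 11927 \left(\left(-3 - \frac{53}{52}\right) + 130\right) = - 11927 \left(- \frac{209}{52} + 130\right) = \left(-11927\right) \frac{6551}{52} = - \frac{78133777}{52}$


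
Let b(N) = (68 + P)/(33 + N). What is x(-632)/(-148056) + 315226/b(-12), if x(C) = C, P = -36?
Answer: 61255820875/296112 ≈ 2.0687e+5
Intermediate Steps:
b(N) = 32/(33 + N) (b(N) = (68 - 36)/(33 + N) = 32/(33 + N))
x(-632)/(-148056) + 315226/b(-12) = -632/(-148056) + 315226/((32/(33 - 12))) = -632*(-1/148056) + 315226/((32/21)) = 79/18507 + 315226/((32*(1/21))) = 79/18507 + 315226/(32/21) = 79/18507 + 315226*(21/32) = 79/18507 + 3309873/16 = 61255820875/296112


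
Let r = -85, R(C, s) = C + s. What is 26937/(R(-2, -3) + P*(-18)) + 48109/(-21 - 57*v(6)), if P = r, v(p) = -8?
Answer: 17016764/132675 ≈ 128.26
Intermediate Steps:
P = -85
26937/(R(-2, -3) + P*(-18)) + 48109/(-21 - 57*v(6)) = 26937/((-2 - 3) - 85*(-18)) + 48109/(-21 - 57*(-8)) = 26937/(-5 + 1530) + 48109/(-21 + 456) = 26937/1525 + 48109/435 = 17016764/132675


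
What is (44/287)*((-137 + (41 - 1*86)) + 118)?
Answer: -2816/287 ≈ -9.8118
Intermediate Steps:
(44/287)*((-137 + (41 - 1*86)) + 118) = (44*(1/287))*((-137 + (41 - 86)) + 118) = 44*((-137 - 45) + 118)/287 = 44*(-182 + 118)/287 = (44/287)*(-64) = -2816/287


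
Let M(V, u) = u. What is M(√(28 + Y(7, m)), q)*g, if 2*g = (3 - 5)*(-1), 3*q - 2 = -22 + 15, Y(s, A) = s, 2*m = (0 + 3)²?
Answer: -5/3 ≈ -1.6667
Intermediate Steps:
m = 9/2 (m = (0 + 3)²/2 = (½)*3² = (½)*9 = 9/2 ≈ 4.5000)
q = -5/3 (q = ⅔ + (-22 + 15)/3 = ⅔ + (⅓)*(-7) = ⅔ - 7/3 = -5/3 ≈ -1.6667)
g = 1 (g = ((3 - 5)*(-1))/2 = (-2*(-1))/2 = (½)*2 = 1)
M(√(28 + Y(7, m)), q)*g = -5/3*1 = -5/3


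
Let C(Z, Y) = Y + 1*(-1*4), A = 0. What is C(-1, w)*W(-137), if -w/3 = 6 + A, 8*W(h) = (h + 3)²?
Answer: -49379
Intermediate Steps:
W(h) = (3 + h)²/8 (W(h) = (h + 3)²/8 = (3 + h)²/8)
w = -18 (w = -3*(6 + 0) = -3*6 = -18)
C(Z, Y) = -4 + Y (C(Z, Y) = Y + 1*(-4) = Y - 4 = -4 + Y)
C(-1, w)*W(-137) = (-4 - 18)*((3 - 137)²/8) = -11*(-134)²/4 = -11*17956/4 = -22*4489/2 = -49379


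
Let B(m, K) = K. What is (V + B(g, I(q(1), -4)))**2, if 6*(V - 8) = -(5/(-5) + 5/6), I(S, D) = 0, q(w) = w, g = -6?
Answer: 83521/1296 ≈ 64.445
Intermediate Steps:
V = 289/36 (V = 8 + (-(5/(-5) + 5/6))/6 = 8 + (-(5*(-1/5) + 5*(1/6)))/6 = 8 + (-(-1 + 5/6))/6 = 8 + (-1*(-1/6))/6 = 8 + (1/6)*(1/6) = 8 + 1/36 = 289/36 ≈ 8.0278)
(V + B(g, I(q(1), -4)))**2 = (289/36 + 0)**2 = (289/36)**2 = 83521/1296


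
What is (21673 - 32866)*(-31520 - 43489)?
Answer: 839575737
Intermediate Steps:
(21673 - 32866)*(-31520 - 43489) = -11193*(-75009) = 839575737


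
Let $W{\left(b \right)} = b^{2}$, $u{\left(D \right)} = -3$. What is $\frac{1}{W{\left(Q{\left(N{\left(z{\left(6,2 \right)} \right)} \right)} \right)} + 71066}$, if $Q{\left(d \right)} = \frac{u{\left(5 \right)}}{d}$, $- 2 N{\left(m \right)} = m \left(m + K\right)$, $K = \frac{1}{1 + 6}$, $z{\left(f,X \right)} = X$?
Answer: $\frac{25}{1776699} \approx 1.4071 \cdot 10^{-5}$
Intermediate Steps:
$K = \frac{1}{7} \approx 0.14286$
$N{\left(m \right)} = - \frac{m \left(\frac{1}{7} + m\right)}{2}$ ($N{\left(m \right)} = - \frac{m \left(m + \frac{1}{7}\right)}{2} = - \frac{m \left(\frac{1}{7} + m\right)}{2}$)
$Q{\left(d \right)} = - \frac{3}{d}$
$\frac{1}{W{\left(Q{\left(N{\left(z{\left(6,2 \right)} \right)} \right)} \right)} + 71066} = \frac{1}{\left(- \frac{3}{\left(- \frac{1}{14}\right) 2 \left(1 + 7 \cdot 2\right)}\right)^{2} + 71066} = \frac{1}{\left(- \frac{3}{\left(- \frac{1}{14}\right) 2 \left(1 + 14\right)}\right)^{2} + 71066} = \frac{1}{\left(- \frac{3}{\left(- \frac{1}{14}\right) 2 \cdot 15}\right)^{2} + 71066} = \frac{1}{\left(- \frac{3}{- \frac{15}{7}}\right)^{2} + 71066} = \frac{1}{\left(\left(-3\right) \left(- \frac{7}{15}\right)\right)^{2} + 71066} = \frac{1}{\left(\frac{7}{5}\right)^{2} + 71066} = \frac{1}{\frac{49}{25} + 71066} = \frac{1}{\frac{1776699}{25}} = \frac{25}{1776699}$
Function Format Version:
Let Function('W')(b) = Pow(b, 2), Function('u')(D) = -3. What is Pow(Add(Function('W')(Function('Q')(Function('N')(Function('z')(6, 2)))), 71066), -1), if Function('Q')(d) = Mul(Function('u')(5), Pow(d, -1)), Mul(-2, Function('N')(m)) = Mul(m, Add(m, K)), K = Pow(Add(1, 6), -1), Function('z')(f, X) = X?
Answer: Rational(25, 1776699) ≈ 1.4071e-5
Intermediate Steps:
K = Rational(1, 7) (K = Pow(7, -1) = Rational(1, 7) ≈ 0.14286)
Function('N')(m) = Mul(Rational(-1, 2), m, Add(Rational(1, 7), m)) (Function('N')(m) = Mul(Rational(-1, 2), Mul(m, Add(m, Rational(1, 7)))) = Mul(Rational(-1, 2), Mul(m, Add(Rational(1, 7), m))) = Mul(Rational(-1, 2), m, Add(Rational(1, 7), m)))
Function('Q')(d) = Mul(-3, Pow(d, -1))
Pow(Add(Function('W')(Function('Q')(Function('N')(Function('z')(6, 2)))), 71066), -1) = Pow(Add(Pow(Mul(-3, Pow(Mul(Rational(-1, 14), 2, Add(1, Mul(7, 2))), -1)), 2), 71066), -1) = Pow(Add(Pow(Mul(-3, Pow(Mul(Rational(-1, 14), 2, Add(1, 14)), -1)), 2), 71066), -1) = Pow(Add(Pow(Mul(-3, Pow(Mul(Rational(-1, 14), 2, 15), -1)), 2), 71066), -1) = Pow(Add(Pow(Mul(-3, Pow(Rational(-15, 7), -1)), 2), 71066), -1) = Pow(Add(Pow(Mul(-3, Rational(-7, 15)), 2), 71066), -1) = Pow(Add(Pow(Rational(7, 5), 2), 71066), -1) = Pow(Add(Rational(49, 25), 71066), -1) = Pow(Rational(1776699, 25), -1) = Rational(25, 1776699)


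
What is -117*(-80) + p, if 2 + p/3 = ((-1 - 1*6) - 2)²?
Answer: 9597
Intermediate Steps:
p = 237 (p = -6 + 3*((-1 - 1*6) - 2)² = -6 + 3*((-1 - 6) - 2)² = -6 + 3*(-7 - 2)² = -6 + 3*(-9)² = -6 + 3*81 = -6 + 243 = 237)
-117*(-80) + p = -117*(-80) + 237 = 9360 + 237 = 9597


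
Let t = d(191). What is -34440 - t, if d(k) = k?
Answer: -34631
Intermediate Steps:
t = 191
-34440 - t = -34440 - 1*191 = -34440 - 191 = -34631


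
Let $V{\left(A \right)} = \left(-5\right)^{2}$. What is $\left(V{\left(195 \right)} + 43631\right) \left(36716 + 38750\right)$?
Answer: $3294543696$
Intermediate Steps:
$V{\left(A \right)} = 25$
$\left(V{\left(195 \right)} + 43631\right) \left(36716 + 38750\right) = \left(25 + 43631\right) \left(36716 + 38750\right) = 43656 \cdot 75466 = 3294543696$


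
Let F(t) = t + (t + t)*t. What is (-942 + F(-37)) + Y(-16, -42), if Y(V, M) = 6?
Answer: 1765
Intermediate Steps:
F(t) = t + 2*t² (F(t) = t + (2*t)*t = t + 2*t²)
(-942 + F(-37)) + Y(-16, -42) = (-942 - 37*(1 + 2*(-37))) + 6 = (-942 - 37*(1 - 74)) + 6 = (-942 - 37*(-73)) + 6 = (-942 + 2701) + 6 = 1759 + 6 = 1765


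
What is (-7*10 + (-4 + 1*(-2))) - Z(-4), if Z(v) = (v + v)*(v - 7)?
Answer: -164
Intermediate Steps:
Z(v) = 2*v*(-7 + v) (Z(v) = (2*v)*(-7 + v) = 2*v*(-7 + v))
(-7*10 + (-4 + 1*(-2))) - Z(-4) = (-7*10 + (-4 + 1*(-2))) - 2*(-4)*(-7 - 4) = (-70 + (-4 - 2)) - 2*(-4)*(-11) = (-70 - 6) - 1*88 = -76 - 88 = -164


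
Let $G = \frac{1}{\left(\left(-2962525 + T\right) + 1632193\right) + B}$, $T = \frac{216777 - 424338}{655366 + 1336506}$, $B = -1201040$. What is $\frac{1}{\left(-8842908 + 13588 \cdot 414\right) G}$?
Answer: $\frac{5042169215945}{6408800355072} \approx 0.78676$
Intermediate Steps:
$T = - \frac{207561}{1991872} \approx -0.1042$
$G = - \frac{1991872}{5042169215945}$ ($G = \frac{1}{\left(\left(-2962525 - \frac{207561}{1991872}\right) + 1632193\right) - 1201040} = \frac{1}{\left(- \frac{5900970804361}{1991872} + 1632193\right) - 1201040} = \frac{1}{- \frac{2649851269065}{1991872} - 1201040} = \frac{1}{- \frac{5042169215945}{1991872}} = - \frac{1991872}{5042169215945} \approx -3.9504 \cdot 10^{-7}$)
$\frac{1}{\left(-8842908 + 13588 \cdot 414\right) G} = \frac{1}{\left(-8842908 + 13588 \cdot 414\right) \left(- \frac{1991872}{5042169215945}\right)} = \frac{1}{-8842908 + 5625432} \left(- \frac{5042169215945}{1991872}\right) = \frac{1}{-3217476} \left(- \frac{5042169215945}{1991872}\right) = \left(- \frac{1}{3217476}\right) \left(- \frac{5042169215945}{1991872}\right) = \frac{5042169215945}{6408800355072}$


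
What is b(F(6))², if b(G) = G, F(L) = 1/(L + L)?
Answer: 1/144 ≈ 0.0069444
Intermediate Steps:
F(L) = 1/(2*L)
b(F(6))² = ((½)/6)² = ((½)*(⅙))² = (1/12)² = 1/144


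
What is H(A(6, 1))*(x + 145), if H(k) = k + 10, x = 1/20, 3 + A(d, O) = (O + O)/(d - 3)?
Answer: 22241/20 ≈ 1112.1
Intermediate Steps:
A(d, O) = -3 + 2*O/(-3 + d) (A(d, O) = -3 + (O + O)/(d - 3) = -3 + (2*O)/(-3 + d) = -3 + 2*O/(-3 + d))
x = 1/20 ≈ 0.050000
H(k) = 10 + k
H(A(6, 1))*(x + 145) = (10 + (9 - 3*6 + 2*1)/(-3 + 6))*(1/20 + 145) = (10 + (9 - 18 + 2)/3)*(2901/20) = (10 + (1/3)*(-7))*(2901/20) = (10 - 7/3)*(2901/20) = (23/3)*(2901/20) = 22241/20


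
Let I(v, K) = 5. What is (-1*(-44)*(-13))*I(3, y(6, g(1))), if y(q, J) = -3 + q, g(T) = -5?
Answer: -2860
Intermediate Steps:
(-1*(-44)*(-13))*I(3, y(6, g(1))) = (-1*(-44)*(-13))*5 = (44*(-13))*5 = -572*5 = -2860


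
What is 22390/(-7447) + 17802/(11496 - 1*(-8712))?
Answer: -53314271/25081496 ≈ -2.1256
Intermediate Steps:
22390/(-7447) + 17802/(11496 - 1*(-8712)) = 22390*(-1/7447) + 17802/(11496 + 8712) = -22390/7447 + 17802/20208 = -22390/7447 + 17802*(1/20208) = -22390/7447 + 2967/3368 = -53314271/25081496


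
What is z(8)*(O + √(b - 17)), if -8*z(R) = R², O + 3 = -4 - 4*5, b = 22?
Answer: 216 - 8*√5 ≈ 198.11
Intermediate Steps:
O = -27 (O = -3 + (-4 - 4*5) = -3 + (-4 - 20) = -3 - 24 = -27)
z(R) = -R²/8
z(8)*(O + √(b - 17)) = (-⅛*8²)*(-27 + √(22 - 17)) = (-⅛*64)*(-27 + √5) = -8*(-27 + √5) = 216 - 8*√5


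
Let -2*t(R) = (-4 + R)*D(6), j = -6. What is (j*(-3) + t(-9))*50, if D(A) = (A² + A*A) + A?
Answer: 26250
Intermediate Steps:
D(A) = A + 2*A² (D(A) = (A² + A²) + A = 2*A² + A = A + 2*A²)
t(R) = 156 - 39*R (t(R) = -(-4 + R)*6*(1 + 2*6)/2 = -(-4 + R)*6*(1 + 12)/2 = -(-4 + R)*6*13/2 = -(-4 + R)*78/2 = -(-312 + 78*R)/2 = 156 - 39*R)
(j*(-3) + t(-9))*50 = (-6*(-3) + (156 - 39*(-9)))*50 = (18 + (156 + 351))*50 = (18 + 507)*50 = 525*50 = 26250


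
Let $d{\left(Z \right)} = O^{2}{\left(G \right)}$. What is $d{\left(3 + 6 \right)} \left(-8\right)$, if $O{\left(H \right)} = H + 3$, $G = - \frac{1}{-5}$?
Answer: $- \frac{2048}{25} \approx -81.92$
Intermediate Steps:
$G = \frac{1}{5}$ ($G = \left(-1\right) \left(- \frac{1}{5}\right) = \frac{1}{5} \approx 0.2$)
$O{\left(H \right)} = 3 + H$
$d{\left(Z \right)} = \frac{256}{25}$ ($d{\left(Z \right)} = \left(3 + \frac{1}{5}\right)^{2} = \left(\frac{16}{5}\right)^{2} = \frac{256}{25}$)
$d{\left(3 + 6 \right)} \left(-8\right) = \frac{256}{25} \left(-8\right) = - \frac{2048}{25}$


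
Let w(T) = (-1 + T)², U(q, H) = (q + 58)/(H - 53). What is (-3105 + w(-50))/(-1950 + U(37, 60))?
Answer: 3528/13555 ≈ 0.26027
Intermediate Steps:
U(q, H) = (58 + q)/(-53 + H)
(-3105 + w(-50))/(-1950 + U(37, 60)) = (-3105 + (-1 - 50)²)/(-1950 + (58 + 37)/(-53 + 60)) = (-3105 + (-51)²)/(-1950 + 95/7) = (-3105 + 2601)/(-1950 + (⅐)*95) = -504/(-1950 + 95/7) = -504/(-13555/7) = -504*(-7/13555) = 3528/13555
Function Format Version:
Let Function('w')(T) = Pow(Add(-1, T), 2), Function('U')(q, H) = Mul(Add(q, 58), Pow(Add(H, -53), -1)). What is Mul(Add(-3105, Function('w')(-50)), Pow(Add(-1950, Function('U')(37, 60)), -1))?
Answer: Rational(3528, 13555) ≈ 0.26027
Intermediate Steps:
Function('U')(q, H) = Mul(Pow(Add(-53, H), -1), Add(58, q)) (Function('U')(q, H) = Mul(Add(58, q), Pow(Add(-53, H), -1)) = Mul(Pow(Add(-53, H), -1), Add(58, q)))
Mul(Add(-3105, Function('w')(-50)), Pow(Add(-1950, Function('U')(37, 60)), -1)) = Mul(Add(-3105, Pow(Add(-1, -50), 2)), Pow(Add(-1950, Mul(Pow(Add(-53, 60), -1), Add(58, 37))), -1)) = Mul(Add(-3105, Pow(-51, 2)), Pow(Add(-1950, Mul(Pow(7, -1), 95)), -1)) = Mul(Add(-3105, 2601), Pow(Add(-1950, Mul(Rational(1, 7), 95)), -1)) = Mul(-504, Pow(Add(-1950, Rational(95, 7)), -1)) = Mul(-504, Pow(Rational(-13555, 7), -1)) = Mul(-504, Rational(-7, 13555)) = Rational(3528, 13555)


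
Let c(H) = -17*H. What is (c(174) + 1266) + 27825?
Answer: 26133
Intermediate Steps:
(c(174) + 1266) + 27825 = (-17*174 + 1266) + 27825 = (-2958 + 1266) + 27825 = -1692 + 27825 = 26133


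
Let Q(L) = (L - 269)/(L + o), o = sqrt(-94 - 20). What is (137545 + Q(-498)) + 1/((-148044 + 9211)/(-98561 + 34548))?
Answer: 60744575527839/441627773 + 59*I*sqrt(114)/19086 ≈ 1.3755e+5 + 0.033006*I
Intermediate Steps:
o = I*sqrt(114) (o = sqrt(-114) = I*sqrt(114) ≈ 10.677*I)
Q(L) = (-269 + L)/(L + I*sqrt(114)) (Q(L) = (L - 269)/(L + I*sqrt(114)) = (-269 + L)/(L + I*sqrt(114)))
(137545 + Q(-498)) + 1/((-148044 + 9211)/(-98561 + 34548)) = (137545 + (-269 - 498)/(-498 + I*sqrt(114))) + 1/((-148044 + 9211)/(-98561 + 34548)) = (137545 - 767/(-498 + I*sqrt(114))) + 1/(-138833/(-64013)) = (137545 - 767/(-498 + I*sqrt(114))) + 1/(-138833*(-1/64013)) = (137545 - 767/(-498 + I*sqrt(114))) + 1/(138833/64013) = (137545 - 767/(-498 + I*sqrt(114))) + 64013/138833 = 19095848998/138833 - 767/(-498 + I*sqrt(114))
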